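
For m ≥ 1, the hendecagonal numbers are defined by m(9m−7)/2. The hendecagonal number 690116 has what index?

392

Set n(9n−7)/2 = 690116, giving 9n² − 7n − 1380232 = 0.
The discriminant is 49 + 72·690116 = 49688401, and √49688401 = 7049.
So n = (7 + 7049) / 18 = 7056/18 = 392.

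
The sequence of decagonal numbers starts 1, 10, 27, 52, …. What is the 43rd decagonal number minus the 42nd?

337

Consecutive decagonal numbers differ by 8n − 7: here 8·43 − 7 = 337.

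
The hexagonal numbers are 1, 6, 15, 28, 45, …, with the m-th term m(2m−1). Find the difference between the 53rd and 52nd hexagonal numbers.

Consecutive hexagonal numbers differ by 4n − 3: here 4·53 − 3 = 209.

209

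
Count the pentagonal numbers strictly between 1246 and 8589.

The n-th pentagonal number is n(3n−1)/2.
Smallest index with value > 1246: n = 29 (giving 1247).
Largest index with value < 8589: n = 75 (giving 8400).
Indices 29 through 75: 47 terms.

47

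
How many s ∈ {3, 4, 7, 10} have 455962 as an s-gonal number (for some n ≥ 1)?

s = 3: P(3, 954) = 455535 and P(3, 955) = 456490; 455962 is not s-gonal.
s = 4: P(4, 675) = 455625 and P(4, 676) = 456976; 455962 is not s-gonal.
s = 7: P(7, 427) = 455182 and P(7, 428) = 457318; 455962 is not s-gonal.
s = 10: P(10, 338) = 455962. ✓
Hits: s ∈ {10} → 1.

1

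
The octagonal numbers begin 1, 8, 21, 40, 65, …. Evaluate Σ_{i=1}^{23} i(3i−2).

Σ i(3i−2) = 3Σi² − 2Σi over i = 1..23.
Σi = 276 and Σi² = 4324.
3·4324 − 2·276 = 12420.

12420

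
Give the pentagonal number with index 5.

35

The 5th pentagonal number is n(3n−1)/2 with n = 5.
5·(3·5 − 1)/2 = 5·14/2 = 5·7 = 35.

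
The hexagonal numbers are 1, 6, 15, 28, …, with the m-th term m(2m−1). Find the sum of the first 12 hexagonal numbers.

1222

Σ i(2i−1) = 2Σi² − Σi over i = 1..12.
Σi = 78 and Σi² = 650.
2·650 − 1·78 = 1222.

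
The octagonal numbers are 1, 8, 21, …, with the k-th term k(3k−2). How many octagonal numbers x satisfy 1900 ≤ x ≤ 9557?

The n-th octagonal number is n(3n−2).
Smallest index with value ≥ 1900: n = 26 (giving 1976).
Largest index with value ≤ 9557: n = 56 (giving 9296).
Indices 26 through 56: 31 terms.

31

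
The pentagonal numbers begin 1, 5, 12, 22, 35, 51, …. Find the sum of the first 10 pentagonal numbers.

Σ i(3i−1)/2 = (3Σi² − Σi) / 2 over i = 1..10.
Σi = 55 and Σi² = 385.
(3·385 − 1·55) / 2 = 1100/2 = 550.

550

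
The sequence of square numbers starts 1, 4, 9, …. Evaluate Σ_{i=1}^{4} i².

30

Σ_{i=1}^{4} i² = 4·5·9/6 = 30.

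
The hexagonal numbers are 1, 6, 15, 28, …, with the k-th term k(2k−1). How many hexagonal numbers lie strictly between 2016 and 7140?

27

The n-th hexagonal number is n(2n−1).
Smallest index with value > 2016: n = 33 (giving 2145).
Largest index with value < 7140: n = 59 (giving 6903).
Indices 33 through 59: 27 terms.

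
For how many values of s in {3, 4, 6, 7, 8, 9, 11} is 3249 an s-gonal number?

s = 3: P(3, 80) = 3240 and P(3, 81) = 3321; 3249 is not s-gonal.
s = 4: P(4, 57) = 3249. ✓
s = 6: P(6, 40) = 3160 and P(6, 41) = 3321; 3249 is not s-gonal.
s = 7: P(7, 36) = 3186 and P(7, 37) = 3367; 3249 is not s-gonal.
s = 8: P(8, 33) = 3201 and P(8, 34) = 3400; 3249 is not s-gonal.
s = 9: P(9, 30) = 3075 and P(9, 31) = 3286; 3249 is not s-gonal.
s = 11: P(11, 27) = 3186 and P(11, 28) = 3430; 3249 is not s-gonal.
Hits: s ∈ {4} → 1.

1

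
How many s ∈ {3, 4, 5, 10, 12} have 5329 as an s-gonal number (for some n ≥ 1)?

1

s = 3: P(3, 102) = 5253 and P(3, 103) = 5356; 5329 is not s-gonal.
s = 4: P(4, 73) = 5329. ✓
s = 5: P(5, 59) = 5192 and P(5, 60) = 5370; 5329 is not s-gonal.
s = 10: P(10, 36) = 5076 and P(10, 37) = 5365; 5329 is not s-gonal.
s = 12: P(12, 33) = 5313 and P(12, 34) = 5644; 5329 is not s-gonal.
Hits: s ∈ {4} → 1.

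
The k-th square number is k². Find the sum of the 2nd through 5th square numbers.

Σ_{i=2}^{5} i² = 55 − 1 = 54.

54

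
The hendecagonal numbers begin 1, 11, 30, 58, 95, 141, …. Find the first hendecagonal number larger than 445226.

445410

Solve n(9n−7)/2 > 445226 for integer n.
The largest n with value ≤ 445226 is 314 (since 442583 ≤ 445226 < 445410), so the first above is n = 315, value 445410.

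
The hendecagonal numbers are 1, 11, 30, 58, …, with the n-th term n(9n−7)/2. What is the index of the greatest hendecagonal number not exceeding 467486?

Solve n(9n−7)/2 ≤ 467486 for integer n.
n = 322 gives 465451 ≤ 467486, while n = 323 gives 468350 > 467486; so the answer is index 322.

322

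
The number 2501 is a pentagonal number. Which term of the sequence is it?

Set n(3n−1)/2 = 2501, giving 3n² − n − 5002 = 0.
So n = (1 + 245) / 6 = 246/6 = 41.

41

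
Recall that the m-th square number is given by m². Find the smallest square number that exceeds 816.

Solve n² > 816 for integer n.
The largest n with value ≤ 816 is 28 (since 784 ≤ 816 < 841), so the first above is n = 29, value 841.

841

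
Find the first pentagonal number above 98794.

Solve n(3n−1)/2 > 98794 for integer n.
The largest n with value ≤ 98794 is 256 (since 98176 ≤ 98794 < 98945), so the first above is n = 257, value 98945.

98945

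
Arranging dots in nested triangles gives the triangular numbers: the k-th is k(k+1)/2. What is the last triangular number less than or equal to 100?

Solve n(n+1)/2 ≤ 100 for integer n.
n = 13 gives 91 ≤ 100, while n = 14 gives 105 > 100; so the answer is 91.

91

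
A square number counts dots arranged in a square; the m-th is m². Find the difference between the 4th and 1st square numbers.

15

4² = 16 and 1² = 1.
Difference: 16 − 1 = 15.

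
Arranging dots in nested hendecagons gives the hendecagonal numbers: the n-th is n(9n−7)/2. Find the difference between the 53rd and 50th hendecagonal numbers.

1380

53·(9·53 − 7)/2 = 12455 and 50·(9·50 − 7)/2 = 11075.
Difference: 12455 − 11075 = 1380.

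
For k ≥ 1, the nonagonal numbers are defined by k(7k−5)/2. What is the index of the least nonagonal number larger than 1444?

21

Solve n(7n−5)/2 > 1444 for integer n.
The largest n with value ≤ 1444 is 20 (since 1350 ≤ 1444 < 1491), so the first above is n = 21, value 1491.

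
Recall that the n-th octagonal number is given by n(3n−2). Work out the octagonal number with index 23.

1541

The 23rd octagonal number is n(3n−2) with n = 23.
23·(3·23 − 2) = 23·67 = 1541.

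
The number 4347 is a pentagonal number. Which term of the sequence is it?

Set n(3n−1)/2 = 4347, giving 3n² − n − 8694 = 0.
The discriminant is 1 + 24·4347 = 104329, and √104329 = 323.
So n = (1 + 323) / 6 = 324/6 = 54.

54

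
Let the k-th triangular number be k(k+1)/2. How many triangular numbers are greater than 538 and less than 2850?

The n-th triangular number is n(n+1)/2.
Smallest index with value > 538: n = 33 (giving 561).
Largest index with value < 2850: n = 74 (giving 2775).
Indices 33 through 74: 42 terms.

42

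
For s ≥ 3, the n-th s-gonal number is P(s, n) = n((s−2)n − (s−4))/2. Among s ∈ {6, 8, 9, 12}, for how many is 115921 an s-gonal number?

s = 6: P(6, 241) = 115921. ✓
s = 8: P(8, 196) = 114856 and P(8, 197) = 116033; 115921 is not s-gonal.
s = 9: P(9, 182) = 115479 and P(9, 183) = 116754; 115921 is not s-gonal.
s = 12: P(12, 152) = 114912 and P(12, 153) = 116433; 115921 is not s-gonal.
Hits: s ∈ {6} → 1.

1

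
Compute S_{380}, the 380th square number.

144400

380² = 144400.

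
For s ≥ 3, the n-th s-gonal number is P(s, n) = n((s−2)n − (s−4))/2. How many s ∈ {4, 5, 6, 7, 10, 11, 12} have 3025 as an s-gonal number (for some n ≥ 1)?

s = 4: P(4, 55) = 3025. ✓
s = 5: P(5, 45) = 3015 and P(5, 46) = 3151; 3025 is not s-gonal.
s = 6: P(6, 39) = 3003 and P(6, 40) = 3160; 3025 is not s-gonal.
s = 7: P(7, 35) = 3010 and P(7, 36) = 3186; 3025 is not s-gonal.
s = 10: P(10, 27) = 2835 and P(10, 28) = 3052; 3025 is not s-gonal.
s = 11: P(11, 26) = 2951 and P(11, 27) = 3186; 3025 is not s-gonal.
s = 12: P(12, 25) = 3025. ✓
Hits: s ∈ {4, 12} → 2.

2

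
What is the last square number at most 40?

36

Solve n² ≤ 40 for integer n.
n = 6 gives 36 ≤ 40, while n = 7 gives 49 > 40; so the answer is 36.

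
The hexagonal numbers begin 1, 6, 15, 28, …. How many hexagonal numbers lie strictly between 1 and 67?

The n-th hexagonal number is n(2n−1).
Smallest index with value > 1: n = 2 (giving 6).
Largest index with value < 67: n = 6 (giving 66).
Indices 2 through 6: 5 terms.

5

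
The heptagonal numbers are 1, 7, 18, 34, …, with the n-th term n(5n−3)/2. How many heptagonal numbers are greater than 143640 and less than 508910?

211

The n-th heptagonal number is n(5n−3)/2.
Smallest index with value > 143640: n = 241 (giving 144841).
Largest index with value < 508910: n = 451 (giving 507826).
Indices 241 through 451: 211 terms.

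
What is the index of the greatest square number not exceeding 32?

5

Solve n² ≤ 32 for integer n.
n = 5 gives 25 ≤ 32, while n = 6 gives 36 > 32; so the answer is index 5.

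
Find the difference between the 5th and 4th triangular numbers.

5

Consecutive triangular numbers differ by n: T_{5} − T_{4} = 5.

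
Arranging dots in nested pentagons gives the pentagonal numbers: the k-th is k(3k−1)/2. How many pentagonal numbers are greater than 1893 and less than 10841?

The n-th pentagonal number is n(3n−1)/2.
Smallest index with value > 1893: n = 36 (giving 1926).
Largest index with value < 10841: n = 85 (giving 10795).
Indices 36 through 85: 50 terms.

50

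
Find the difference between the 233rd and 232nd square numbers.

n² − (n−1)² = 2n − 1, so 233² − 232² = 2·233 − 1 = 465.

465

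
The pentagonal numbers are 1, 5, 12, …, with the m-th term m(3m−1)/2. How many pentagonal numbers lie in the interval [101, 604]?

The n-th pentagonal number is n(3n−1)/2.
Smallest index with value ≥ 101: n = 9 (giving 117).
Largest index with value ≤ 604: n = 20 (giving 590).
Indices 9 through 20: 12 terms.

12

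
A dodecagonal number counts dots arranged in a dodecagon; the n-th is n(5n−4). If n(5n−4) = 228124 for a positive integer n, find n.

Set n(5n−4) = 228124, giving 5n² − 4n − 228124 = 0.
The discriminant is 16 + 20·228124 = 4562496, and √4562496 = 2136.
So n = (4 + 2136) / 10 = 2140/10 = 214.

214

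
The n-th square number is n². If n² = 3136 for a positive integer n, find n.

56

We need n² = 3136, so n = √3136 = 56.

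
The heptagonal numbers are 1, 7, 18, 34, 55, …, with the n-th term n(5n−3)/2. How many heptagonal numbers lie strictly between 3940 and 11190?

The n-th heptagonal number is n(5n−3)/2.
Smallest index with value > 3940: n = 41 (giving 4141).
Largest index with value < 11190: n = 67 (giving 11122).
Indices 41 through 67: 27 terms.

27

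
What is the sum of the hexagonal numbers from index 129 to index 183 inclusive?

Σ i(2i−1) = 2Σi² − Σi over i = 129..183.
Σi = 16836 − 8256 = 8580 and Σi² = 2059604 − 707264 = 1352340.
2·1352340 − 1·8580 = 2696100.

2696100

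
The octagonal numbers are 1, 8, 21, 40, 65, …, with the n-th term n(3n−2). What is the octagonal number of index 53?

The 53rd octagonal number is n(3n−2) with n = 53.
53·(3·53 − 2) = 53·157 = 8321.

8321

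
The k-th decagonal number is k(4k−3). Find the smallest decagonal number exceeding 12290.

12376

Solve n(4n−3) > 12290 for integer n.
The largest n with value ≤ 12290 is 55 (since 11935 ≤ 12290 < 12376), so the first above is n = 56, value 12376.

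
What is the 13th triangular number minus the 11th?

25

13·14/2 = 91 and 11·12/2 = 66.
Difference: 91 − 66 = 25.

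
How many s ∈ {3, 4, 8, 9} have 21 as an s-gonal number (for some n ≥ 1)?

s = 3: P(3, 6) = 21. ✓
s = 4: P(4, 4) = 16 and P(4, 5) = 25; 21 is not s-gonal.
s = 8: P(8, 3) = 21. ✓
s = 9: P(9, 2) = 9 and P(9, 3) = 24; 21 is not s-gonal.
Hits: s ∈ {3, 8} → 2.

2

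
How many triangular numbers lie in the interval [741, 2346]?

The n-th triangular number is n(n+1)/2.
Smallest index with value ≥ 741: n = 38 (giving 741).
Largest index with value ≤ 2346: n = 68 (giving 2346).
Indices 38 through 68: 31 terms.

31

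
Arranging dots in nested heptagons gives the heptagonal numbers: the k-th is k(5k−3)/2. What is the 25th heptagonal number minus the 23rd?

25·(5·25 − 3)/2 = 1525 and 23·(5·23 − 3)/2 = 1288.
Difference: 1525 − 1288 = 237.

237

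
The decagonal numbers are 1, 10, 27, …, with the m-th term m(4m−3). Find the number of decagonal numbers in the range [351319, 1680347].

The n-th decagonal number is n(4n−3).
Smallest index with value ≥ 351319: n = 297 (giving 351945).
Largest index with value ≤ 1680347: n = 648 (giving 1677672).
Indices 297 through 648: 352 terms.

352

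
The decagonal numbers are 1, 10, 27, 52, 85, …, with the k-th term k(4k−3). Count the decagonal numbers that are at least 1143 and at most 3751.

The n-th decagonal number is n(4n−3).
Smallest index with value ≥ 1143: n = 18 (giving 1242).
Largest index with value ≤ 3751: n = 31 (giving 3751).
Indices 18 through 31: 14 terms.

14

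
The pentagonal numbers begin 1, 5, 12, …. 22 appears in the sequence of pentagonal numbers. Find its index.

4

Set n(3n−1)/2 = 22, giving 3n² − n − 44 = 0.
The discriminant is 1 + 24·22 = 529, and √529 = 23.
So n = (1 + 23) / 6 = 24/6 = 4.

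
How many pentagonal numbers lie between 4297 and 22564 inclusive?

69

The n-th pentagonal number is n(3n−1)/2.
Smallest index with value ≥ 4297: n = 54 (giving 4347).
Largest index with value ≤ 22564: n = 122 (giving 22265).
Indices 54 through 122: 69 terms.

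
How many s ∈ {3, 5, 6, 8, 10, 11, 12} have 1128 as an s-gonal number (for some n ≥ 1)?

s = 3: P(3, 47) = 1128. ✓
s = 5: P(5, 27) = 1080 and P(5, 28) = 1162; 1128 is not s-gonal.
s = 6: P(6, 24) = 1128. ✓
s = 8: P(8, 19) = 1045 and P(8, 20) = 1160; 1128 is not s-gonal.
s = 10: P(10, 17) = 1105 and P(10, 18) = 1242; 1128 is not s-gonal.
s = 11: P(11, 16) = 1096 and P(11, 17) = 1241; 1128 is not s-gonal.
s = 12: P(12, 15) = 1065 and P(12, 16) = 1216; 1128 is not s-gonal.
Hits: s ∈ {3, 6} → 2.

2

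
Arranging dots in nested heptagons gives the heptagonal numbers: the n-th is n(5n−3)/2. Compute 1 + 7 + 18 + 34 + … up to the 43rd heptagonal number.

67166

Σ i(5i−3)/2 = (5Σi² − 3Σi) / 2 over i = 1..43.
Σi = 946 and Σi² = 27434.
(5·27434 − 3·946) / 2 = 134332/2 = 67166.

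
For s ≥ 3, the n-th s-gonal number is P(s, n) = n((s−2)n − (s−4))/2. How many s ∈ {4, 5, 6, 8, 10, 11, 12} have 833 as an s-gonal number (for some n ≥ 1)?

2

s = 4: P(4, 28) = 784 and P(4, 29) = 841; 833 is not s-gonal.
s = 5: P(5, 23) = 782 and P(5, 24) = 852; 833 is not s-gonal.
s = 6: P(6, 20) = 780 and P(6, 21) = 861; 833 is not s-gonal.
s = 8: P(8, 17) = 833. ✓
s = 10: P(10, 14) = 742 and P(10, 15) = 855; 833 is not s-gonal.
s = 11: P(11, 14) = 833. ✓
s = 12: P(12, 13) = 793 and P(12, 14) = 924; 833 is not s-gonal.
Hits: s ∈ {8, 11} → 2.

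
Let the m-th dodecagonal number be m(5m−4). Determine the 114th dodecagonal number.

The 114th dodecagonal number is n(5n−4) with n = 114.
114·(5·114 − 4) = 114·566 = 64524.

64524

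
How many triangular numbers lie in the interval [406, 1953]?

The n-th triangular number is n(n+1)/2.
Smallest index with value ≥ 406: n = 28 (giving 406).
Largest index with value ≤ 1953: n = 62 (giving 1953).
Indices 28 through 62: 35 terms.

35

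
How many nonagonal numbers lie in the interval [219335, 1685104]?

444

The n-th nonagonal number is n(7n−5)/2.
Smallest index with value ≥ 219335: n = 251 (giving 219876).
Largest index with value ≤ 1685104: n = 694 (giving 1683991).
Indices 251 through 694: 444 terms.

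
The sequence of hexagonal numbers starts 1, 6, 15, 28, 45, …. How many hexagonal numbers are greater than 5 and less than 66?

4

The n-th hexagonal number is n(2n−1).
Smallest index with value > 5: n = 2 (giving 6).
Largest index with value < 66: n = 5 (giving 45).
Indices 2 through 5: 4 terms.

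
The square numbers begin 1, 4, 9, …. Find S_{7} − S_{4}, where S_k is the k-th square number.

33

7² = 49 and 4² = 16.
Difference: 49 − 16 = 33.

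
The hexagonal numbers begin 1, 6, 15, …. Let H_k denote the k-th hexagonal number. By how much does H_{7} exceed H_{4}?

63

7·(2·7 − 1) = 91 and 4·(2·4 − 1) = 28.
Difference: 91 − 28 = 63.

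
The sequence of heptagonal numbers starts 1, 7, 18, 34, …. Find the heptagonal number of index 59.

8614

The 59th heptagonal number is n(5n−3)/2 with n = 59.
59·(5·59 − 3)/2 = 59·292/2 = 59·146 = 8614.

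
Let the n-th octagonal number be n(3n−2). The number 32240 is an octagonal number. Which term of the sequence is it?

104

Set n(3n−2) = 32240, giving 3n² − 2n − 32240 = 0.
The discriminant is 4 + 12·32240 = 386884, and √386884 = 622.
So n = (2 + 622) / 6 = 624/6 = 104.
Check: 104·(3·104 − 2) = 32240. ✓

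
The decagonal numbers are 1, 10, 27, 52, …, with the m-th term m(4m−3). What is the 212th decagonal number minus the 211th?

Consecutive decagonal numbers differ by 8n − 7: here 8·212 − 7 = 1689.

1689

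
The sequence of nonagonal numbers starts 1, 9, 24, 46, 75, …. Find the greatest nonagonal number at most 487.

474

Solve n(7n−5)/2 ≤ 487 for integer n.
n = 12 gives 474 ≤ 487, while n = 13 gives 559 > 487; so the answer is 474.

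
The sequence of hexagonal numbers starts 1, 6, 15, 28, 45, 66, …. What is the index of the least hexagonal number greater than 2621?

Solve n(2n−1) > 2621 for integer n.
The largest n with value ≤ 2621 is 36 (since 2556 ≤ 2621 < 2701), so the first above is n = 37, value 2701.

37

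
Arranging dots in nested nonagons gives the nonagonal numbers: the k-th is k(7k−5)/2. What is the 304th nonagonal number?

322696

The 304th nonagonal number is n(7n−5)/2 with n = 304.
304·(7·304 − 5)/2 = 304·2123/2 = 322696.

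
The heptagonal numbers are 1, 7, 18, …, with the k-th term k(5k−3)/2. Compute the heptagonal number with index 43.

4558

43·(5·43 − 3)/2 = 43·212/2 = 43·106 = 4558.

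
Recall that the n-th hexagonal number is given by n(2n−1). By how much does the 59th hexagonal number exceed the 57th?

462

59·(2·59 − 1) = 6903 and 57·(2·57 − 1) = 6441.
Difference: 6903 − 6441 = 462.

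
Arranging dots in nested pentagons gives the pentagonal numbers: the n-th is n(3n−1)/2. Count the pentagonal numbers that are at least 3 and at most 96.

7

The n-th pentagonal number is n(3n−1)/2.
Smallest index with value ≥ 3: n = 2 (giving 5).
Largest index with value ≤ 96: n = 8 (giving 92).
Indices 2 through 8: 7 terms.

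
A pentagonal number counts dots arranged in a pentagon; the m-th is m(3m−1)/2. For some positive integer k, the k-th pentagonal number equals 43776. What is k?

171

Set n(3n−1)/2 = 43776, giving 3n² − n − 87552 = 0.
The discriminant is 1 + 24·43776 = 1050625, and √1050625 = 1025.
So n = (1 + 1025) / 6 = 1026/6 = 171.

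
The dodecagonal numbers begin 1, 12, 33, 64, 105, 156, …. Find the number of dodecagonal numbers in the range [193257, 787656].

201

The n-th dodecagonal number is n(5n−4).
Smallest index with value ≥ 193257: n = 197 (giving 193257).
Largest index with value ≤ 787656: n = 397 (giving 786457).
Indices 197 through 397: 201 terms.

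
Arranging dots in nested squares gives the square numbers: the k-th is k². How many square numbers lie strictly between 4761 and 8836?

24

The n-th square number is n².
Smallest index with value > 4761: n = 70 (giving 4900).
Largest index with value < 8836: n = 93 (giving 8649).
Indices 70 through 93: 24 terms.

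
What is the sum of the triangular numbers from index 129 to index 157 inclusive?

Σ i(i+1)/2 = (Σi² + Σi) / 2 over i = 129..157.
Σi = 12403 − 8256 = 4147 and Σi² = 1302315 − 707264 = 595051.
(1·595051 + 1·4147) / 2 = 599198/2 = 299599.

299599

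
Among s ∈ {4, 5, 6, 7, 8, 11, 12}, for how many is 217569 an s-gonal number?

s = 4: P(4, 466) = 217156 and P(4, 467) = 218089; 217569 is not s-gonal.
s = 5: P(5, 381) = 217551 and P(5, 382) = 218695; 217569 is not s-gonal.
s = 6: P(6, 330) = 217470 and P(6, 331) = 218791; 217569 is not s-gonal.
s = 7: P(7, 295) = 217120 and P(7, 296) = 218596; 217569 is not s-gonal.
s = 8: P(8, 269) = 216545 and P(8, 270) = 218160; 217569 is not s-gonal.
s = 11: P(11, 220) = 217030 and P(11, 221) = 219011; 217569 is not s-gonal.
s = 12: P(12, 209) = 217569. ✓
Hits: s ∈ {12} → 1.

1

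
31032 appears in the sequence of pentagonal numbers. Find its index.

Set n(3n−1)/2 = 31032, giving 3n² − n − 62064 = 0.
The discriminant is 1 + 24·31032 = 744769, and √744769 = 863.
So n = (1 + 863) / 6 = 864/6 = 144.
Check: 144·(3·144 − 1)/2 = 31032. ✓

144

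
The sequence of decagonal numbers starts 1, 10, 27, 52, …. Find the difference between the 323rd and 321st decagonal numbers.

323·(4·323 − 3) = 416347 and 321·(4·321 − 3) = 411201.
Difference: 416347 − 411201 = 5146.

5146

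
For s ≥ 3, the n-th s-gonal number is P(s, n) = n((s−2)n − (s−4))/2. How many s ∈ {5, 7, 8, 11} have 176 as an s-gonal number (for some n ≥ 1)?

s = 5: P(5, 11) = 176. ✓
s = 7: P(7, 8) = 148 and P(7, 9) = 189; 176 is not s-gonal.
s = 8: P(8, 8) = 176. ✓
s = 11: P(11, 6) = 141 and P(11, 7) = 196; 176 is not s-gonal.
Hits: s ∈ {5, 8} → 2.

2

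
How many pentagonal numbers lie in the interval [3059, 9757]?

35

The n-th pentagonal number is n(3n−1)/2.
Smallest index with value ≥ 3059: n = 46 (giving 3151).
Largest index with value ≤ 9757: n = 80 (giving 9560).
Indices 46 through 80: 35 terms.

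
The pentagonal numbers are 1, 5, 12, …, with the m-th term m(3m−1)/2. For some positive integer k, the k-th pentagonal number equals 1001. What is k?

Set n(3n−1)/2 = 1001, giving 3n² − n − 2002 = 0.
The discriminant is 1 + 24·1001 = 24025, and √24025 = 155.
So n = (1 + 155) / 6 = 156/6 = 26.

26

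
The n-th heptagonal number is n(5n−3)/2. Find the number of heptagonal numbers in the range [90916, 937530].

The n-th heptagonal number is n(5n−3)/2.
Smallest index with value ≥ 90916: n = 191 (giving 90916).
Largest index with value ≤ 937530: n = 612 (giving 935442).
Indices 191 through 612: 422 terms.

422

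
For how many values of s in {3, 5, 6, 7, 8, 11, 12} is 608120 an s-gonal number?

s = 3: P(3, 1102) = 607753 and P(3, 1103) = 608856; 608120 is not s-gonal.
s = 5: P(5, 636) = 606426 and P(5, 637) = 608335; 608120 is not s-gonal.
s = 6: P(6, 551) = 606651 and P(6, 552) = 608856; 608120 is not s-gonal.
s = 7: P(7, 493) = 606883 and P(7, 494) = 609349; 608120 is not s-gonal.
s = 8: P(8, 450) = 606600 and P(8, 451) = 609301; 608120 is not s-gonal.
s = 11: P(11, 368) = 608120. ✓
s = 12: P(12, 349) = 607609 and P(12, 350) = 611100; 608120 is not s-gonal.
Hits: s ∈ {11} → 1.

1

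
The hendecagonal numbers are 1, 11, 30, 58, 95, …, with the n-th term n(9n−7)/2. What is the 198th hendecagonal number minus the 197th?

Consecutive hendecagonal numbers differ by 9n − 8: here 9·198 − 8 = 1774.

1774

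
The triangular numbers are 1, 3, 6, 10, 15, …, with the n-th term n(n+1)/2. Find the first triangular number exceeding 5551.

Solve n(n+1)/2 > 5551 for integer n.
The largest n with value ≤ 5551 is 104 (since 5460 ≤ 5551 < 5565), so the first above is n = 105, value 5565.

5565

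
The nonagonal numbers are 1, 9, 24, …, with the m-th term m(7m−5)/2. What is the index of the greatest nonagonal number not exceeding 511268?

Solve n(7n−5)/2 ≤ 511268 for integer n.
n = 382 gives 509779 ≤ 511268, while n = 383 gives 512454 > 511268; so the answer is index 382.

382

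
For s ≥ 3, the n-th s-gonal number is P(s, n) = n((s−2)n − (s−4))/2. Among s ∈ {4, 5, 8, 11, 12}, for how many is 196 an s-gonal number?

s = 4: P(4, 14) = 196. ✓
s = 5: P(5, 11) = 176 and P(5, 12) = 210; 196 is not s-gonal.
s = 8: P(8, 8) = 176 and P(8, 9) = 225; 196 is not s-gonal.
s = 11: P(11, 7) = 196. ✓
s = 12: P(12, 6) = 156 and P(12, 7) = 217; 196 is not s-gonal.
Hits: s ∈ {4, 11} → 2.

2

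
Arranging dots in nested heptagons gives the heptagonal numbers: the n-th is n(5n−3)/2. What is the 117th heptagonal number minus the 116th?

581

Consecutive heptagonal numbers differ by 5n − 4: here 5·117 − 4 = 581.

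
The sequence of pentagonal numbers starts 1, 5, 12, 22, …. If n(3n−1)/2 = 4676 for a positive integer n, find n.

56

Set n(3n−1)/2 = 4676, giving 3n² − n − 9352 = 0.
The discriminant is 1 + 24·4676 = 112225, and √112225 = 335.
So n = (1 + 335) / 6 = 336/6 = 56.
Check: 56·(3·56 − 1)/2 = 4676. ✓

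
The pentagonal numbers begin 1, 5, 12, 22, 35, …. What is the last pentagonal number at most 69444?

69230

Solve n(3n−1)/2 ≤ 69444 for integer n.
n = 215 gives 69230 ≤ 69444, while n = 216 gives 69876 > 69444; so the answer is 69230.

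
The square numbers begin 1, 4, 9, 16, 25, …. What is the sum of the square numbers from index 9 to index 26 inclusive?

5997

Σ_{i=9}^{26} i² = 6201 − 204 = 5997.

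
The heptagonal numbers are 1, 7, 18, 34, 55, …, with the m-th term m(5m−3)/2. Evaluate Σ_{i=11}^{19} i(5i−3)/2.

5010

Σ i(5i−3)/2 = (5Σi² − 3Σi) / 2 over i = 11..19.
Σi = 190 − 55 = 135 and Σi² = 2470 − 385 = 2085.
(5·2085 − 3·135) / 2 = 10020/2 = 5010.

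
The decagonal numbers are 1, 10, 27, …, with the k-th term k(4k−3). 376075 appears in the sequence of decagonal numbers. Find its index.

307

Set n(4n−3) = 376075, giving 4n² − 3n − 376075 = 0.
The discriminant is 9 + 16·376075 = 6017209, and √6017209 = 2453.
So n = (3 + 2453) / 8 = 2456/8 = 307.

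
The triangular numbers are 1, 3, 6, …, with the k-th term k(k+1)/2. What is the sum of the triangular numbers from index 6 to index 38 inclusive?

9845

Σ i(i+1)/2 = (Σi² + Σi) / 2 over i = 6..38.
Σi = 741 − 15 = 726 and Σi² = 19019 − 55 = 18964.
(1·18964 + 1·726) / 2 = 19690/2 = 9845.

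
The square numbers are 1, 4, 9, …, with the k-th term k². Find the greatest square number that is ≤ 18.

16

Solve n² ≤ 18 for integer n.
n = 4 gives 16 ≤ 18, while n = 5 gives 25 > 18; so the answer is 16.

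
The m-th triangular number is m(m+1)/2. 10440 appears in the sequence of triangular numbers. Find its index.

Set n(n+1)/2 = 10440, giving n² + n − 20880 = 0.
The discriminant is 1 + 8·10440 = 83521, and √83521 = 289.
So n = (-1 + 289) / 2 = 288/2 = 144.

144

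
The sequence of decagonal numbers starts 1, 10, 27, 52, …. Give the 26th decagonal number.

2626

The 26th decagonal number is n(4n−3) with n = 26.
26·(4·26 − 3) = 26·101 = 2626.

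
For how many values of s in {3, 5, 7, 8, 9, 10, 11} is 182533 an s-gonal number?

1

s = 3: P(3, 603) = 182106 and P(3, 604) = 182710; 182533 is not s-gonal.
s = 5: P(5, 349) = 182527 and P(5, 350) = 183575; 182533 is not s-gonal.
s = 7: P(7, 270) = 181845 and P(7, 271) = 183196; 182533 is not s-gonal.
s = 8: P(8, 247) = 182533. ✓
s = 9: P(9, 228) = 181374 and P(9, 229) = 182971; 182533 is not s-gonal.
s = 10: P(10, 213) = 180837 and P(10, 214) = 182542; 182533 is not s-gonal.
s = 11: P(11, 201) = 181101 and P(11, 202) = 182911; 182533 is not s-gonal.
Hits: s ∈ {8} → 1.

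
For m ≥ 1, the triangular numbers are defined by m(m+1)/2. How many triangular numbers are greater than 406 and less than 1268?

The n-th triangular number is n(n+1)/2.
Smallest index with value > 406: n = 29 (giving 435).
Largest index with value < 1268: n = 49 (giving 1225).
Indices 29 through 49: 21 terms.

21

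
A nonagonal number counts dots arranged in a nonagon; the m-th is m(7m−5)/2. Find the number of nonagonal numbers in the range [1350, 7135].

26

The n-th nonagonal number is n(7n−5)/2.
Smallest index with value ≥ 1350: n = 20 (giving 1350).
Largest index with value ≤ 7135: n = 45 (giving 6975).
Indices 20 through 45: 26 terms.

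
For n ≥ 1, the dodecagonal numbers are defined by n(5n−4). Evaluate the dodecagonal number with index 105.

54705

The 105th dodecagonal number is n(5n−4) with n = 105.
105·(5·105 − 4) = 105·521 = 54705.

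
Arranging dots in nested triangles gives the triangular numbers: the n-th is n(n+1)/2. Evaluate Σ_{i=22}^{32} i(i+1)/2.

Σ i(i+1)/2 = (Σi² + Σi) / 2 over i = 22..32.
Σi = 528 − 231 = 297 and Σi² = 11440 − 3311 = 8129.
(1·8129 + 1·297) / 2 = 8426/2 = 4213.

4213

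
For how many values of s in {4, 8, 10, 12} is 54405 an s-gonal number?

s = 4: P(4, 233) = 54289 and P(4, 234) = 54756; 54405 is not s-gonal.
s = 8: P(8, 135) = 54405. ✓
s = 10: P(10, 117) = 54405. ✓
s = 12: P(12, 104) = 53664 and P(12, 105) = 54705; 54405 is not s-gonal.
Hits: s ∈ {8, 10} → 2.

2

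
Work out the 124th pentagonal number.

23002

124·(3·124 − 1)/2 = 124·371/2 = 23002.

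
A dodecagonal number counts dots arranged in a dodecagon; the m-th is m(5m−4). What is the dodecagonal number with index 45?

The 45th dodecagonal number is n(5n−4) with n = 45.
45·(5·45 − 4) = 45·221 = 9945.

9945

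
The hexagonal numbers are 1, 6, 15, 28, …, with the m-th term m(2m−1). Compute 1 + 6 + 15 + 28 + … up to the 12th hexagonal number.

Σ i(2i−1) = 2Σi² − Σi over i = 1..12.
Σi = 78 and Σi² = 650.
2·650 − 1·78 = 1222.

1222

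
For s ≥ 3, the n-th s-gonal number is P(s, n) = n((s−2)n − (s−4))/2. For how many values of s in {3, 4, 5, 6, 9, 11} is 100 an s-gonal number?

1

s = 3: P(3, 13) = 91 and P(3, 14) = 105; 100 is not s-gonal.
s = 4: P(4, 10) = 100. ✓
s = 5: P(5, 8) = 92 and P(5, 9) = 117; 100 is not s-gonal.
s = 6: P(6, 7) = 91 and P(6, 8) = 120; 100 is not s-gonal.
s = 9: P(9, 5) = 75 and P(9, 6) = 111; 100 is not s-gonal.
s = 11: P(11, 5) = 95 and P(11, 6) = 141; 100 is not s-gonal.
Hits: s ∈ {4} → 1.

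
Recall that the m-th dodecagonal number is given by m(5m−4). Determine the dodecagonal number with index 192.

183552

The 192nd dodecagonal number is n(5n−4) with n = 192.
192·(5·192 − 4) = 192·956 = 183552.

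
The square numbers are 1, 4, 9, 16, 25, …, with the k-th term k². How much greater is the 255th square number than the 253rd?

1016

255² = 65025 and 253² = 64009.
Difference: 65025 − 64009 = 1016.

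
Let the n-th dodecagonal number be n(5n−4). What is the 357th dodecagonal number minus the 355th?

7112

357·(5·357 − 4) = 635817 and 355·(5·355 − 4) = 628705.
Difference: 635817 − 628705 = 7112.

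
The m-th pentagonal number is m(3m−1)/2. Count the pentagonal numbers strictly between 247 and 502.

5

The n-th pentagonal number is n(3n−1)/2.
Smallest index with value > 247: n = 14 (giving 287).
Largest index with value < 502: n = 18 (giving 477).
Indices 14 through 18: 5 terms.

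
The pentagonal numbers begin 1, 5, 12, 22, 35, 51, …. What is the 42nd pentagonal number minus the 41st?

Consecutive pentagonal numbers differ by 3n − 2: here 3·42 − 2 = 124.

124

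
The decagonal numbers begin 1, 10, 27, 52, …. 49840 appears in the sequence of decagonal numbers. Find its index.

112

Set n(4n−3) = 49840, giving 4n² − 3n − 49840 = 0.
The discriminant is 9 + 16·49840 = 797449, and √797449 = 893.
So n = (3 + 893) / 8 = 896/8 = 112.
Check: 112·(4·112 − 3) = 49840. ✓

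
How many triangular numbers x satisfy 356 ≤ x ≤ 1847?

The n-th triangular number is n(n+1)/2.
Smallest index with value ≥ 356: n = 27 (giving 378).
Largest index with value ≤ 1847: n = 60 (giving 1830).
Indices 27 through 60: 34 terms.

34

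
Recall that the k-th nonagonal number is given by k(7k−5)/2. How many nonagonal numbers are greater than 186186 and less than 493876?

144

The n-th nonagonal number is n(7n−5)/2.
Smallest index with value > 186186: n = 232 (giving 187804).
Largest index with value < 493876: n = 375 (giving 491250).
Indices 232 through 375: 144 terms.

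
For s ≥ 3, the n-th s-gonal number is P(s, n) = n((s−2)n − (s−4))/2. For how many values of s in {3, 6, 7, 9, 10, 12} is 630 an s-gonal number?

2

s = 3: P(3, 35) = 630. ✓
s = 6: P(6, 18) = 630. ✓
s = 7: P(7, 16) = 616 and P(7, 17) = 697; 630 is not s-gonal.
s = 9: P(9, 13) = 559 and P(9, 14) = 651; 630 is not s-gonal.
s = 10: P(10, 12) = 540 and P(10, 13) = 637; 630 is not s-gonal.
s = 12: P(12, 11) = 561 and P(12, 12) = 672; 630 is not s-gonal.
Hits: s ∈ {3, 6} → 2.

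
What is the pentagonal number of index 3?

3·(3·3 − 1)/2 = 3·8/2 = 3·4 = 12.

12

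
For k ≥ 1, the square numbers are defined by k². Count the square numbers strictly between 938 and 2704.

The n-th square number is n².
Smallest index with value > 938: n = 31 (giving 961).
Largest index with value < 2704: n = 51 (giving 2601).
Indices 31 through 51: 21 terms.

21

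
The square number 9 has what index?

We need n² = 9, so n = √9 = 3.

3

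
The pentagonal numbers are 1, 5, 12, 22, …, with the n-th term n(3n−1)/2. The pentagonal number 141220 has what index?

307

Set n(3n−1)/2 = 141220, giving 3n² − n − 282440 = 0.
So n = (1 + 1841) / 6 = 1842/6 = 307.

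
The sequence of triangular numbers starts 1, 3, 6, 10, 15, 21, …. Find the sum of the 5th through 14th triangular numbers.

Σ i(i+1)/2 = (Σi² + Σi) / 2 over i = 5..14.
Σi = 105 − 10 = 95 and Σi² = 1015 − 30 = 985.
(1·985 + 1·95) / 2 = 1080/2 = 540.

540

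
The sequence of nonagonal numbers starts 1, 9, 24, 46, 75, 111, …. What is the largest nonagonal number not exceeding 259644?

Solve n(7n−5)/2 ≤ 259644 for integer n.
n = 272 gives 258264 ≤ 259644, while n = 273 gives 260169 > 259644; so the answer is 258264.

258264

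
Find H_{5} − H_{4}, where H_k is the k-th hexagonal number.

17

Consecutive hexagonal numbers differ by 4n − 3: here 4·5 − 3 = 17.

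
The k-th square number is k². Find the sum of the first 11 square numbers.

506

Σ_{i=1}^{11} i² = 11·12·23/6 = 506.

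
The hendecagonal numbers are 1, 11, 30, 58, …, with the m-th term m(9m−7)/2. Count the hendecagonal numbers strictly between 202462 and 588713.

The n-th hendecagonal number is n(9n−7)/2.
Smallest index with value > 202462: n = 213 (giving 203415).
Largest index with value < 588713: n = 362 (giving 588431).
Indices 213 through 362: 150 terms.

150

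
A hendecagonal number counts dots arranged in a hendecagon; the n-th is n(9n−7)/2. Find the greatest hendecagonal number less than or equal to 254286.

Solve n(9n−7)/2 ≤ 254286 for integer n.
n = 238 gives 254065 ≤ 254286, while n = 239 gives 256208 > 254286; so the answer is 254065.

254065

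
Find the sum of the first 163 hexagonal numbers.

2900422

Σ i(2i−1) = 2Σi² − Σi over i = 1..163.
Σi = 13366 and Σi² = 1456894.
2·1456894 − 1·13366 = 2900422.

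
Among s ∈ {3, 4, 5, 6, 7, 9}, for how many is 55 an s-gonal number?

2

s = 3: P(3, 10) = 55. ✓
s = 4: P(4, 7) = 49 and P(4, 8) = 64; 55 is not s-gonal.
s = 5: P(5, 6) = 51 and P(5, 7) = 70; 55 is not s-gonal.
s = 6: P(6, 5) = 45 and P(6, 6) = 66; 55 is not s-gonal.
s = 7: P(7, 5) = 55. ✓
s = 9: P(9, 4) = 46 and P(9, 5) = 75; 55 is not s-gonal.
Hits: s ∈ {3, 7} → 2.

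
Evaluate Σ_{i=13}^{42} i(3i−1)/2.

Σ i(3i−1)/2 = (3Σi² − Σi) / 2 over i = 13..42.
Σi = 903 − 78 = 825 and Σi² = 25585 − 650 = 24935.
(3·24935 − 1·825) / 2 = 73980/2 = 36990.

36990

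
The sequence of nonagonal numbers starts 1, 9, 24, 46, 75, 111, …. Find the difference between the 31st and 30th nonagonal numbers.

211

Consecutive nonagonal numbers differ by 7n − 6: here 7·31 − 6 = 211.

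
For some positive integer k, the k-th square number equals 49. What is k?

We need n² = 49, so n = √49 = 7.
Check: 7² = 49. ✓

7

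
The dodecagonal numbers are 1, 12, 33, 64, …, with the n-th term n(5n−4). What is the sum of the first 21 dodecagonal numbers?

15631

Σ i(5i−4) = 5Σi² − 4Σi over i = 1..21.
Σi = 231 and Σi² = 3311.
5·3311 − 4·231 = 15631.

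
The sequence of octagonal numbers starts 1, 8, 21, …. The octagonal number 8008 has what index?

52

Set n(3n−2) = 8008, giving 3n² − 2n − 8008 = 0.
The discriminant is 4 + 12·8008 = 96100, and √96100 = 310.
So n = (2 + 310) / 6 = 312/6 = 52.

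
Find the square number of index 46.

2116

The 46th square number is n² with n = 46.
46² = 2116.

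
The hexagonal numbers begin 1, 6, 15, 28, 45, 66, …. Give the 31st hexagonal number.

The 31st hexagonal number is n(2n−1) with n = 31.
31·(2·31 − 1) = 31·61 = 1891.

1891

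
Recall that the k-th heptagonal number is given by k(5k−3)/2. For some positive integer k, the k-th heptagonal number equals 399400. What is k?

Set n(5n−3)/2 = 399400, giving 5n² − 3n − 798800 = 0.
The discriminant is 9 + 40·399400 = 15976009, and √15976009 = 3997.
So n = (3 + 3997) / 10 = 4000/10 = 400.
Check: 400·(5·400 − 3)/2 = 399400. ✓

400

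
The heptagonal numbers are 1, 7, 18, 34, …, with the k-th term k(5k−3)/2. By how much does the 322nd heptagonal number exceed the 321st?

Consecutive heptagonal numbers differ by 5n − 4: here 5·322 − 4 = 1606.

1606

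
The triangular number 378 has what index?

27

Set n(n+1)/2 = 378, giving n² + n − 756 = 0.
The discriminant is 1 + 8·378 = 3025, and √3025 = 55.
So n = (-1 + 55) / 2 = 54/2 = 27.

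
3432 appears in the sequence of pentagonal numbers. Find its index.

Set n(3n−1)/2 = 3432, giving 3n² − n − 6864 = 0.
The discriminant is 1 + 24·3432 = 82369, and √82369 = 287.
So n = (1 + 287) / 6 = 288/6 = 48.
Check: 48·(3·48 − 1)/2 = 3432. ✓

48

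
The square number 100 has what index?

We need n² = 100, so n = √100 = 10.

10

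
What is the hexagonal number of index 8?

The 8th hexagonal number is n(2n−1) with n = 8.
8·(2·8 − 1) = 8·15 = 120.

120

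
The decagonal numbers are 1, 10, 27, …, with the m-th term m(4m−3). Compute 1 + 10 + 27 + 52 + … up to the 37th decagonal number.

68191

Σ i(4i−3) = 4Σi² − 3Σi over i = 1..37.
Σi = 703 and Σi² = 17575.
4·17575 − 3·703 = 68191.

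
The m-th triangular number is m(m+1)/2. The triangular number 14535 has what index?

Set n(n+1)/2 = 14535, giving n² + n − 29070 = 0.
So n = (-1 + 341) / 2 = 340/2 = 170.
Check: 170·171/2 = 14535. ✓

170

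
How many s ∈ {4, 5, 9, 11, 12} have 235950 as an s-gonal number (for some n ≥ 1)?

s = 4: P(4, 485) = 235225 and P(4, 486) = 236196; 235950 is not s-gonal.
s = 5: P(5, 396) = 235026 and P(5, 397) = 236215; 235950 is not s-gonal.
s = 9: P(9, 260) = 235950. ✓
s = 11: P(11, 229) = 235183 and P(11, 230) = 237245; 235950 is not s-gonal.
s = 12: P(12, 217) = 234577 and P(12, 218) = 236748; 235950 is not s-gonal.
Hits: s ∈ {9} → 1.

1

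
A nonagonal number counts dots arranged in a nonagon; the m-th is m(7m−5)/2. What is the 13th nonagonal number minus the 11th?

13·(7·13 − 5)/2 = 559 and 11·(7·11 − 5)/2 = 396.
Difference: 559 − 396 = 163.

163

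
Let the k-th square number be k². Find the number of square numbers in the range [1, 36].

6

The n-th square number is n².
Smallest index with value ≥ 1: n = 1 (giving 1).
Largest index with value ≤ 36: n = 6 (giving 36).
Indices 1 through 6: 6 terms.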